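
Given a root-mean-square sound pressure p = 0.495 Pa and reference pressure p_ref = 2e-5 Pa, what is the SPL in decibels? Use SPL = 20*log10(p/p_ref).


p / p_ref = 0.495 / 2e-5 = 24750
SPL = 20 * log10(24750) = 87.872 dB


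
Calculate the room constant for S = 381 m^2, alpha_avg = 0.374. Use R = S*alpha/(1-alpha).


R = 381 * 0.374 / (1 - 0.374) = 227.63 m^2


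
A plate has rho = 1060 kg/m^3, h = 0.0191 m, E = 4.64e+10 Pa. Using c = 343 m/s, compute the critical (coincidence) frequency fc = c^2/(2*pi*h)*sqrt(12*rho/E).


12*rho/E = 12*1060/4.64e+10 = 2.74138e-07
sqrt(12*rho/E) = sqrt(2.74138e-07) = 0.000523582
c^2/(2*pi*h) = 343^2/(2*pi*0.0191) = 980336
fc = 980336 * 0.000523582 = 513.29 Hz


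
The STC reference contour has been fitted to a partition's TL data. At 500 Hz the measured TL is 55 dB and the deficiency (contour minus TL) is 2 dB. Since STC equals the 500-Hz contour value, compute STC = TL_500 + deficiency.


By ASTM E413, STC = value of the fitted reference contour at 500 Hz.
Contour value at 500 Hz = TL_500 + deficiency = 55 + 2 = 57
STC = 57


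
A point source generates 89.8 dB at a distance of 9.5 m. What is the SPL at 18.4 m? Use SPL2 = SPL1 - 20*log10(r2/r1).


r2/r1 = 18.4/9.5 = 1.93684
Correction = 20*log10(1.93684) = 5.74187 dB
SPL2 = 89.8 - 5.74187 = 84.058 dB


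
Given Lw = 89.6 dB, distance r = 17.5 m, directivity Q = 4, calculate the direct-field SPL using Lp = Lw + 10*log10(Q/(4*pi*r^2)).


4*pi*r^2 = 4*pi*17.5^2 = 3848.45 m^2
Q / (4*pi*r^2) = 4 / 3848.45 = 0.00103938
Lp = 89.6 + 10*log10(0.00103938) = 59.768 dB


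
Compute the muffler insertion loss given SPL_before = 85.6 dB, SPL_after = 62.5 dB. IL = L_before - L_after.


Insertion loss = SPL without muffler - SPL with muffler
IL = 85.6 - 62.5 = 23.1 dB


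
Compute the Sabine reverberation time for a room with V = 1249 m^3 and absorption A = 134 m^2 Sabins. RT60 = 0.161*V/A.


RT60 = 0.161 * 1249 / 134 = 1.5007 s


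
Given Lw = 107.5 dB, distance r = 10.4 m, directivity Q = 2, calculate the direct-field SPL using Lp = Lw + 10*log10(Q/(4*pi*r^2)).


4*pi*r^2 = 4*pi*10.4^2 = 1359.18 m^2
Q / (4*pi*r^2) = 2 / 1359.18 = 0.00147148
Lp = 107.5 + 10*log10(0.00147148) = 79.178 dB


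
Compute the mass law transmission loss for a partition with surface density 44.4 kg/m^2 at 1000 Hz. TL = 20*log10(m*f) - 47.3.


m * f = 44.4 * 1000 = 44400
20*log10(44400) = 92.9477 dB
TL = 92.9477 - 47.3 = 45.648 dB


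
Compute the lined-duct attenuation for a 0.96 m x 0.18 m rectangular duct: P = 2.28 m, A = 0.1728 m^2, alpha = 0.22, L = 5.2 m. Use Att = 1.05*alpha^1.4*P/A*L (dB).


alpha^1.4 = 0.22^1.4 = 0.120058
Attenuation rate = 1.05 * alpha^1.4 * P / A
= 1.05 * 0.120058 * 2.28 / 0.1728 = 1.6633 dB/m
Total Att = 1.6633 * 5.2 = 8.6492 dB


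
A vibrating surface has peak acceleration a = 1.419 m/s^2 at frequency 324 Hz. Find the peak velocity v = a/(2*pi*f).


omega = 2*pi*f = 2*pi*324 = 2035.75 rad/s
v = a / omega = 1.419 / 2035.75 = 0.00069704 m/s


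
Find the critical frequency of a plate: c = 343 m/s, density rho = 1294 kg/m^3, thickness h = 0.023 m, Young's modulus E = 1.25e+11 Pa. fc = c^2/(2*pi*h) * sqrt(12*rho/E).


12*rho/E = 12*1294/1.25e+11 = 1.24224e-07
sqrt(12*rho/E) = sqrt(1.24224e-07) = 0.000352454
c^2/(2*pi*h) = 343^2/(2*pi*0.023) = 814105
fc = 814105 * 0.000352454 = 286.93 Hz


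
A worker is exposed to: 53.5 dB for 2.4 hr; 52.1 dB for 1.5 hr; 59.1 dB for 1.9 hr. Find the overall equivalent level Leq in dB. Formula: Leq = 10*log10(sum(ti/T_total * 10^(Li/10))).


T_total = 2.4 + 1.5 + 1.9 = 5.8 hr
(2.4/5.8) * 10^(53.5/10) = 92636.7
(1.5/5.8) * 10^(52.1/10) = 41943.4
(1.9/5.8) * 10^(59.1/10) = 266272
Sum = 92636.7 + 41943.4 + 266272 = 400852
Leq = 10*log10(400852) = 56.03 dB


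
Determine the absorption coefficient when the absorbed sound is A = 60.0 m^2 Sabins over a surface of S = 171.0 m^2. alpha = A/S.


Absorption coefficient = absorbed power / incident power
alpha = A / S = 60.0 / 171.0 = 0.35088


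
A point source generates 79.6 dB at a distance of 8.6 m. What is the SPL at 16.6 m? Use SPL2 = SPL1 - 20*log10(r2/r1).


r2/r1 = 16.6/8.6 = 1.93023
Correction = 20*log10(1.93023) = 5.71218 dB
SPL2 = 79.6 - 5.71218 = 73.888 dB


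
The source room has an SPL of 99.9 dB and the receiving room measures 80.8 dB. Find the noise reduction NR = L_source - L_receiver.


NR = L_source - L_receiver (difference between source and receiving room levels)
NR = 99.9 - 80.8 = 19.1 dB


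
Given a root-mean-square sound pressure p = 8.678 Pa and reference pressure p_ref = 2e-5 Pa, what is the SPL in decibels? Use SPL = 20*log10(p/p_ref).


p / p_ref = 8.678 / 2e-5 = 433900
SPL = 20 * log10(433900) = 112.75 dB


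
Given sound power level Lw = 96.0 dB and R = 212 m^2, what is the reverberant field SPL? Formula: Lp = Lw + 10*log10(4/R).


4/R = 4/212 = 0.0188679
Lp = 96.0 + 10*log10(0.0188679) = 78.757 dB


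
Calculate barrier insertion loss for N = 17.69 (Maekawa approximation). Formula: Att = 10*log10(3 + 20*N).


3 + 20*N = 3 + 20*17.69 = 356.8
Att = 10*log10(356.8) = 25.524 dB


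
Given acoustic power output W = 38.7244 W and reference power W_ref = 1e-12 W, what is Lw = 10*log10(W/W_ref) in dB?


W / W_ref = 38.7244 / 1e-12 = 3.87244e+13
Lw = 10 * log10(3.87244e+13) = 135.88 dB


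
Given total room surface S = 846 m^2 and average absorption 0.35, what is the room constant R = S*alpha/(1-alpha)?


R = 846 * 0.35 / (1 - 0.35) = 455.54 m^2


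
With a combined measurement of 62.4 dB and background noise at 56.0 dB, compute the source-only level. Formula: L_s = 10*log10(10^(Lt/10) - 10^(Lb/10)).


10^(62.4/10) = 1.7378e+06
10^(56.0/10) = 398107
Difference = 1.7378e+06 - 398107 = 1.33969e+06
L_source = 10*log10(1.33969e+06) = 61.27 dB


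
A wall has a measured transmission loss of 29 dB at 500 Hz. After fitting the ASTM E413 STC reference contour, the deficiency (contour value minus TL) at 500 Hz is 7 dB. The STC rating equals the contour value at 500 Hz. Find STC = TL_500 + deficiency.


By ASTM E413, STC = value of the fitted reference contour at 500 Hz.
Contour value at 500 Hz = TL_500 + deficiency = 29 + 7 = 36
STC = 36


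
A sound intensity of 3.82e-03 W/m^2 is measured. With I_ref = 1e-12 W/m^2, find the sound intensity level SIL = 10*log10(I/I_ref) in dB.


I / I_ref = 3.82e-03 / 1e-12 = 3.82e+09
SIL = 10 * log10(3.82e+09) = 95.821 dB


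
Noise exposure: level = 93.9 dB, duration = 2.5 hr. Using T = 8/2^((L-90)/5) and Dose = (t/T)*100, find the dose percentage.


T_allowed = 8 / 2^((93.9 - 90)/5) = 4.65893 hr
Dose = 2.5 / 4.65893 * 100 = 53.66 %


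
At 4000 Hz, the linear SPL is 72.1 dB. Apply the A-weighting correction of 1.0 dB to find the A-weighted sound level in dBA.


A-weighting table: 4000 Hz -> 1.0 dB correction
SPL_A = SPL + correction = 72.1 + (1.0) = 73.1 dBA


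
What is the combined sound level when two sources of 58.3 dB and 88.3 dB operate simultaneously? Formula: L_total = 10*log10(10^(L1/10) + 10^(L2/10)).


10^(58.3/10) = 676083
10^(88.3/10) = 6.76083e+08
Sum = 676083 + 6.76083e+08 = 6.76759e+08
L_total = 10*log10(6.76759e+08) = 88.304 dB


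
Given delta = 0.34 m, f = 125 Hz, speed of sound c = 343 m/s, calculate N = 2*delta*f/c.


N = 2*delta*f/c = 2*delta/lambda, where lambda = c/f
lambda = 343 / 125 = 2.744 m
N = 2 * 0.34 / 2.744 = 0.24781


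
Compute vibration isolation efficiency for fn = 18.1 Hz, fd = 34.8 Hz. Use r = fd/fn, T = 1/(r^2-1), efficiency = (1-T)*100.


r = 34.8 / 18.1 = 1.92265
r^2 - 1 = 1.92265^2 - 1 = 2.69658
T = 1/2.69658 = 0.37084
Efficiency = (1 - 0.37084)*100 = 62.916 %


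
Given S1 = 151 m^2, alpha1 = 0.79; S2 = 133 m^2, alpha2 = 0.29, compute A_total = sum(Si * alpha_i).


151 * 0.79 = 119.29
133 * 0.29 = 38.57
A_total = 119.29 + 38.57 = 157.86 m^2


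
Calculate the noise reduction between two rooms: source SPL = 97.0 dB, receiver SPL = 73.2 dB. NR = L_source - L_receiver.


NR = L_source - L_receiver (difference between source and receiving room levels)
NR = 97.0 - 73.2 = 23.8 dB


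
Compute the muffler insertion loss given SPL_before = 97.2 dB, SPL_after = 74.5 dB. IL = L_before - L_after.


Insertion loss = SPL without muffler - SPL with muffler
IL = 97.2 - 74.5 = 22.7 dB


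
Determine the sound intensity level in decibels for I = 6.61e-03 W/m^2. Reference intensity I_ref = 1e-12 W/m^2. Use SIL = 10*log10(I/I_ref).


I / I_ref = 6.61e-03 / 1e-12 = 6.61e+09
SIL = 10 * log10(6.61e+09) = 98.202 dB


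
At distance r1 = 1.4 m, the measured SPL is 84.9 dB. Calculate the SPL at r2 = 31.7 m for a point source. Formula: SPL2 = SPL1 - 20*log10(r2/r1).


r2/r1 = 31.7/1.4 = 22.6429
Correction = 20*log10(22.6429) = 27.0986 dB
SPL2 = 84.9 - 27.0986 = 57.801 dB


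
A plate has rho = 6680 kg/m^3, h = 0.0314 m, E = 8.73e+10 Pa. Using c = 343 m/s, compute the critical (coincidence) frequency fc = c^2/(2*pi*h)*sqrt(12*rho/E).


12*rho/E = 12*6680/8.73e+10 = 9.18213e-07
sqrt(12*rho/E) = sqrt(9.18213e-07) = 0.000958234
c^2/(2*pi*h) = 343^2/(2*pi*0.0314) = 596319
fc = 596319 * 0.000958234 = 571.41 Hz


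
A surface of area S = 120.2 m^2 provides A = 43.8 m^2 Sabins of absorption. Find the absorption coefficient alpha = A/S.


Absorption coefficient = absorbed power / incident power
alpha = A / S = 43.8 / 120.2 = 0.36439


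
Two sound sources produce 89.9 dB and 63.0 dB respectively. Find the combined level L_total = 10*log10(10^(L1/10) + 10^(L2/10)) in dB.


10^(89.9/10) = 9.77237e+08
10^(63.0/10) = 1.99526e+06
Sum = 9.77237e+08 + 1.99526e+06 = 9.79232e+08
L_total = 10*log10(9.79232e+08) = 89.909 dB


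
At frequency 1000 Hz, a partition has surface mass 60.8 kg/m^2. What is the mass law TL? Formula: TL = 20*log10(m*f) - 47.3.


m * f = 60.8 * 1000 = 60800
20*log10(60800) = 95.6781 dB
TL = 95.6781 - 47.3 = 48.378 dB


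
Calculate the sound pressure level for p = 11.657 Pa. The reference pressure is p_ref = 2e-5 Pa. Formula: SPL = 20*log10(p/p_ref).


p / p_ref = 11.657 / 2e-5 = 582850
SPL = 20 * log10(582850) = 115.31 dB


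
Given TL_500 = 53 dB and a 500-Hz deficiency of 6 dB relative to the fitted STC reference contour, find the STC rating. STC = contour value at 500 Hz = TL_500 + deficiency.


By ASTM E413, STC = value of the fitted reference contour at 500 Hz.
Contour value at 500 Hz = TL_500 + deficiency = 53 + 6 = 59
STC = 59


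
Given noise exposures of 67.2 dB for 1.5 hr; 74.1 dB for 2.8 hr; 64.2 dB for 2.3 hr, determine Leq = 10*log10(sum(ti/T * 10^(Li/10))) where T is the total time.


T_total = 1.5 + 2.8 + 2.3 = 6.6 hr
(1.5/6.6) * 10^(67.2/10) = 1.19274e+06
(2.8/6.6) * 10^(74.1/10) = 1.09047e+07
(2.3/6.6) * 10^(64.2/10) = 916609
Sum = 1.19274e+06 + 1.09047e+07 + 916609 = 1.3014e+07
Leq = 10*log10(1.3014e+07) = 71.144 dB


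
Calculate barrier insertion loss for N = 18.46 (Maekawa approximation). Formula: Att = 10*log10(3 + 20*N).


3 + 20*N = 3 + 20*18.46 = 372.2
Att = 10*log10(372.2) = 25.708 dB


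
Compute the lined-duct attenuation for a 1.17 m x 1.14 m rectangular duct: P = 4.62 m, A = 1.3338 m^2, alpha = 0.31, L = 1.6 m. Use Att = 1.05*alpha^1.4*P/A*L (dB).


alpha^1.4 = 0.31^1.4 = 0.194047
Attenuation rate = 1.05 * alpha^1.4 * P / A
= 1.05 * 0.194047 * 4.62 / 1.3338 = 0.705744 dB/m
Total Att = 0.705744 * 1.6 = 1.1292 dB


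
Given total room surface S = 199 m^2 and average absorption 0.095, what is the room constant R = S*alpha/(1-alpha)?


R = 199 * 0.095 / (1 - 0.095) = 20.89 m^2


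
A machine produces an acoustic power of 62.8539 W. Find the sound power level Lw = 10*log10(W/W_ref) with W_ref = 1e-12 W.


W / W_ref = 62.8539 / 1e-12 = 6.28539e+13
Lw = 10 * log10(6.28539e+13) = 137.98 dB


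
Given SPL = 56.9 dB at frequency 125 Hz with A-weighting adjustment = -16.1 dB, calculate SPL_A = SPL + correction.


A-weighting table: 125 Hz -> -16.1 dB correction
SPL_A = SPL + correction = 56.9 + (-16.1) = 40.8 dBA


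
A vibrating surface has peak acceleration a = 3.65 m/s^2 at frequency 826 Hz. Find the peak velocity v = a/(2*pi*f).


omega = 2*pi*f = 2*pi*826 = 5189.91 rad/s
v = a / omega = 3.65 / 5189.91 = 0.00070329 m/s


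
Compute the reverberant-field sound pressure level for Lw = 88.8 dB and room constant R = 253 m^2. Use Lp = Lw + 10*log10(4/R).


4/R = 4/253 = 0.0158103
Lp = 88.8 + 10*log10(0.0158103) = 70.789 dB


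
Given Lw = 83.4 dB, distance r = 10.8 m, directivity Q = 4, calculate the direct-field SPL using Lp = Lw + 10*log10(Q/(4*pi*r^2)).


4*pi*r^2 = 4*pi*10.8^2 = 1465.74 m^2
Q / (4*pi*r^2) = 4 / 1465.74 = 0.002729
Lp = 83.4 + 10*log10(0.002729) = 57.76 dB


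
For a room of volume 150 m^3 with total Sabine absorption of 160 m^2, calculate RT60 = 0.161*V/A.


RT60 = 0.161 * 150 / 160 = 0.15094 s


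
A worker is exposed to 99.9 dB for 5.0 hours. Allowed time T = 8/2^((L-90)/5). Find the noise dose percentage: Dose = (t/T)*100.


T_allowed = 8 / 2^((99.9 - 90)/5) = 2.02792 hr
Dose = 5.0 / 2.02792 * 100 = 246.56 %


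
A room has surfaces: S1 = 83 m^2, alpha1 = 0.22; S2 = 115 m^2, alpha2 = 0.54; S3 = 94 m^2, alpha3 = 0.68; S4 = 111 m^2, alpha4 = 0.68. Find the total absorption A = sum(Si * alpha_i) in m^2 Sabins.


83 * 0.22 = 18.26
115 * 0.54 = 62.1
94 * 0.68 = 63.92
111 * 0.68 = 75.48
A_total = 18.26 + 62.1 + 63.92 + 75.48 = 219.76 m^2


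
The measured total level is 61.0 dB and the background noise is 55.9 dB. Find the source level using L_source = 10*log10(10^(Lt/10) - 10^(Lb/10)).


10^(61.0/10) = 1.25893e+06
10^(55.9/10) = 389045
Difference = 1.25893e+06 - 389045 = 869885
L_source = 10*log10(869885) = 59.395 dB


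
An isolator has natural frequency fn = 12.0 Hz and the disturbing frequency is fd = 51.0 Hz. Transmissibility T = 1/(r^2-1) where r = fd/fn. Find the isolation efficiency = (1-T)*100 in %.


r = 51.0 / 12.0 = 4.25
r^2 - 1 = 4.25^2 - 1 = 17.0625
T = 1/17.0625 = 0.0586081
Efficiency = (1 - 0.0586081)*100 = 94.139 %


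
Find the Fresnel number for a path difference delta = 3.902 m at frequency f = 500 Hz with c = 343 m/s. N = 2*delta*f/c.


N = 2*delta*f/c = 2*delta/lambda, where lambda = c/f
lambda = 343 / 500 = 0.686 m
N = 2 * 3.902 / 0.686 = 11.376


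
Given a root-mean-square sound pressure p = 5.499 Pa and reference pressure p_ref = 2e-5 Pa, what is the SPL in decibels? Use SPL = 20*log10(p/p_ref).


p / p_ref = 5.499 / 2e-5 = 274950
SPL = 20 * log10(274950) = 108.79 dB


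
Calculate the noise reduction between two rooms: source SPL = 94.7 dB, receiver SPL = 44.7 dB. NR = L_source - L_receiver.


NR = L_source - L_receiver (difference between source and receiving room levels)
NR = 94.7 - 44.7 = 50 dB


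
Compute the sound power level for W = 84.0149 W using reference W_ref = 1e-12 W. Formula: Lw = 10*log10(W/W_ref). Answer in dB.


W / W_ref = 84.0149 / 1e-12 = 8.40149e+13
Lw = 10 * log10(8.40149e+13) = 139.24 dB


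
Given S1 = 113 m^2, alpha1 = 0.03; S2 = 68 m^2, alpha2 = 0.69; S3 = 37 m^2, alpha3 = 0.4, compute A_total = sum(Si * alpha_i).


113 * 0.03 = 3.39
68 * 0.69 = 46.92
37 * 0.4 = 14.8
A_total = 3.39 + 46.92 + 14.8 = 65.11 m^2


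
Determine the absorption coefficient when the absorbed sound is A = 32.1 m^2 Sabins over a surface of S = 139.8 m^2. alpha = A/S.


Absorption coefficient = absorbed power / incident power
alpha = A / S = 32.1 / 139.8 = 0.22961


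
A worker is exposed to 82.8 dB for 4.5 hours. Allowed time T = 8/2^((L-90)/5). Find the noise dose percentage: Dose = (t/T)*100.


T_allowed = 8 / 2^((82.8 - 90)/5) = 21.7057 hr
Dose = 4.5 / 21.7057 * 100 = 20.732 %


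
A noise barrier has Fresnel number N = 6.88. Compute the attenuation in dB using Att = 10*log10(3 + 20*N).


3 + 20*N = 3 + 20*6.88 = 140.6
Att = 10*log10(140.6) = 21.48 dB


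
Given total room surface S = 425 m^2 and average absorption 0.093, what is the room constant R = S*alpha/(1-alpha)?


R = 425 * 0.093 / (1 - 0.093) = 43.578 m^2


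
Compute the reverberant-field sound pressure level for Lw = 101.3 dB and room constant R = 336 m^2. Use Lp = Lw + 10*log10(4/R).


4/R = 4/336 = 0.0119048
Lp = 101.3 + 10*log10(0.0119048) = 82.057 dB


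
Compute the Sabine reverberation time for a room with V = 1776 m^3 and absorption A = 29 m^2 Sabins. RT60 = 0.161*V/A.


RT60 = 0.161 * 1776 / 29 = 9.8599 s


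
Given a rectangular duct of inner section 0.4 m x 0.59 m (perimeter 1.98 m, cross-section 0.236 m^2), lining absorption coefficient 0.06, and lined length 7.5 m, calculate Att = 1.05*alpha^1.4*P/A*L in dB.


alpha^1.4 = 0.06^1.4 = 0.0194721
Attenuation rate = 1.05 * alpha^1.4 * P / A
= 1.05 * 0.0194721 * 1.98 / 0.236 = 0.171536 dB/m
Total Att = 0.171536 * 7.5 = 1.2865 dB


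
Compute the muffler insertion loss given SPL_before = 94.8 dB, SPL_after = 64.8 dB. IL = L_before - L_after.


Insertion loss = SPL without muffler - SPL with muffler
IL = 94.8 - 64.8 = 30 dB


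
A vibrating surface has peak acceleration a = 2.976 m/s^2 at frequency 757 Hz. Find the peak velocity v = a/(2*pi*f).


omega = 2*pi*f = 2*pi*757 = 4756.37 rad/s
v = a / omega = 2.976 / 4756.37 = 0.00062569 m/s


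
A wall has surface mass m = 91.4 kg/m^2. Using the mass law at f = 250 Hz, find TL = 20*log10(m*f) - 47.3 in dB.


m * f = 91.4 * 250 = 22850
20*log10(22850) = 87.1777 dB
TL = 87.1777 - 47.3 = 39.878 dB


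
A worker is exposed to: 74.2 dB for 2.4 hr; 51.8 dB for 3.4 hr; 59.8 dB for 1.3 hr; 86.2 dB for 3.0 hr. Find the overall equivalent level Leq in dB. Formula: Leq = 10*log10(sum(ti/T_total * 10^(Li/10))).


T_total = 2.4 + 3.4 + 1.3 + 3.0 = 10.1 hr
(2.4/10.1) * 10^(74.2/10) = 6.25014e+06
(3.4/10.1) * 10^(51.8/10) = 50951.6
(1.3/10.1) * 10^(59.8/10) = 122920
(3.0/10.1) * 10^(86.2/10) = 1.23823e+08
Sum = 6.25014e+06 + 50951.6 + 122920 + 1.23823e+08 = 1.30247e+08
Leq = 10*log10(1.30247e+08) = 81.148 dB


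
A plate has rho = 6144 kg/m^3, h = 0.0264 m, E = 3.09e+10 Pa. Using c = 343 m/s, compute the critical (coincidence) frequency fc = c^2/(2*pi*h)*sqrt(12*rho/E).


12*rho/E = 12*6144/3.09e+10 = 2.38602e-06
sqrt(12*rho/E) = sqrt(2.38602e-06) = 0.00154467
c^2/(2*pi*h) = 343^2/(2*pi*0.0264) = 709258
fc = 709258 * 0.00154467 = 1095.6 Hz


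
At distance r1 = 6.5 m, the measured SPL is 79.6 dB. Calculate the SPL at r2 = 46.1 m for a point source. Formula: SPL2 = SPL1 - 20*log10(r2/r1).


r2/r1 = 46.1/6.5 = 7.09231
Correction = 20*log10(7.09231) = 17.0158 dB
SPL2 = 79.6 - 17.0158 = 62.584 dB


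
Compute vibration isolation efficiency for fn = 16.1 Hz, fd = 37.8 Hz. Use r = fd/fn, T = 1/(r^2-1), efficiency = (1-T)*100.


r = 37.8 / 16.1 = 2.34783
r^2 - 1 = 2.34783^2 - 1 = 4.51231
T = 1/4.51231 = 0.221616
Efficiency = (1 - 0.221616)*100 = 77.838 %


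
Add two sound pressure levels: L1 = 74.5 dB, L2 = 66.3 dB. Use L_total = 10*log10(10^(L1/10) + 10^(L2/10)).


10^(74.5/10) = 2.81838e+07
10^(66.3/10) = 4.2658e+06
Sum = 2.81838e+07 + 4.2658e+06 = 3.24496e+07
L_total = 10*log10(3.24496e+07) = 75.112 dB


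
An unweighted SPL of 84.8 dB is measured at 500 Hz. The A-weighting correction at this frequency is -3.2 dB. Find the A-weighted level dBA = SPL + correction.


A-weighting table: 500 Hz -> -3.2 dB correction
SPL_A = SPL + correction = 84.8 + (-3.2) = 81.6 dBA


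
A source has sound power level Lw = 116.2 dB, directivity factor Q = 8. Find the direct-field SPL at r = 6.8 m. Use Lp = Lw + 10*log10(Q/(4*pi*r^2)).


4*pi*r^2 = 4*pi*6.8^2 = 581.069 m^2
Q / (4*pi*r^2) = 8 / 581.069 = 0.0137677
Lp = 116.2 + 10*log10(0.0137677) = 97.589 dB


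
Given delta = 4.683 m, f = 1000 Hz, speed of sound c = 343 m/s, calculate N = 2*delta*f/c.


N = 2*delta*f/c = 2*delta/lambda, where lambda = c/f
lambda = 343 / 1000 = 0.343 m
N = 2 * 4.683 / 0.343 = 27.306


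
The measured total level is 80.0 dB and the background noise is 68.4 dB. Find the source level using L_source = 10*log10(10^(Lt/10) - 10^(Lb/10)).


10^(80.0/10) = 1e+08
10^(68.4/10) = 6.91831e+06
Difference = 1e+08 - 6.91831e+06 = 9.30817e+07
L_source = 10*log10(9.30817e+07) = 79.689 dB


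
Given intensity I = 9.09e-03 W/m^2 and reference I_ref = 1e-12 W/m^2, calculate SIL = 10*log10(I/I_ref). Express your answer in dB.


I / I_ref = 9.09e-03 / 1e-12 = 9.09e+09
SIL = 10 * log10(9.09e+09) = 99.586 dB


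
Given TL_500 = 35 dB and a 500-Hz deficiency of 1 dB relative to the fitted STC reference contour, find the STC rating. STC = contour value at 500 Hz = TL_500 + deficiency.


By ASTM E413, STC = value of the fitted reference contour at 500 Hz.
Contour value at 500 Hz = TL_500 + deficiency = 35 + 1 = 36
STC = 36


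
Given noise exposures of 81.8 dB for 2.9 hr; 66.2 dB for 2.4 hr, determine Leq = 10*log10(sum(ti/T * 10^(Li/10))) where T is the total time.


T_total = 2.9 + 2.4 = 5.3 hr
(2.9/5.3) * 10^(81.8/10) = 8.28175e+07
(2.4/5.3) * 10^(66.2/10) = 1.88771e+06
Sum = 8.28175e+07 + 1.88771e+06 = 8.47052e+07
Leq = 10*log10(8.47052e+07) = 79.279 dB


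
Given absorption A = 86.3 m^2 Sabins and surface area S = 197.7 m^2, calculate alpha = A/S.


Absorption coefficient = absorbed power / incident power
alpha = A / S = 86.3 / 197.7 = 0.43652


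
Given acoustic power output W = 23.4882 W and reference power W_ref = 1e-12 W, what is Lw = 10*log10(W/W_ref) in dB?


W / W_ref = 23.4882 / 1e-12 = 2.34882e+13
Lw = 10 * log10(2.34882e+13) = 133.71 dB


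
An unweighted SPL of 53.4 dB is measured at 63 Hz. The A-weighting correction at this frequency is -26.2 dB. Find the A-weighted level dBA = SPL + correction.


A-weighting table: 63 Hz -> -26.2 dB correction
SPL_A = SPL + correction = 53.4 + (-26.2) = 27.2 dBA


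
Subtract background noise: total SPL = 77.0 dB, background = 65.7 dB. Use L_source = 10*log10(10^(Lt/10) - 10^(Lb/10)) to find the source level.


10^(77.0/10) = 5.01187e+07
10^(65.7/10) = 3.71535e+06
Difference = 5.01187e+07 - 3.71535e+06 = 4.64034e+07
L_source = 10*log10(4.64034e+07) = 76.665 dB


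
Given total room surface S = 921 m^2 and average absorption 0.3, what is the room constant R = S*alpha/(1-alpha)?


R = 921 * 0.3 / (1 - 0.3) = 394.71 m^2


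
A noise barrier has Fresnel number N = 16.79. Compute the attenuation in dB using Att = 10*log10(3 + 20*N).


3 + 20*N = 3 + 20*16.79 = 338.8
Att = 10*log10(338.8) = 25.299 dB


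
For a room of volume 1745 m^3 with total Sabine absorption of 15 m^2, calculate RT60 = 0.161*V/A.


RT60 = 0.161 * 1745 / 15 = 18.73 s


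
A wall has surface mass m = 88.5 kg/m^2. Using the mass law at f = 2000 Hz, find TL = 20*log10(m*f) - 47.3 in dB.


m * f = 88.5 * 2000 = 177000
20*log10(177000) = 104.959 dB
TL = 104.959 - 47.3 = 57.659 dB


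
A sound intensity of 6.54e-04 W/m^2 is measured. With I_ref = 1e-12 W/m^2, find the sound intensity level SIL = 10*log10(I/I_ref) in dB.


I / I_ref = 6.54e-04 / 1e-12 = 6.54e+08
SIL = 10 * log10(6.54e+08) = 88.156 dB


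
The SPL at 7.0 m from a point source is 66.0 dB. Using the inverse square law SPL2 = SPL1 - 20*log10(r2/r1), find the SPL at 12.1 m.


r2/r1 = 12.1/7.0 = 1.72857
Correction = 20*log10(1.72857) = 4.75374 dB
SPL2 = 66.0 - 4.75374 = 61.246 dB


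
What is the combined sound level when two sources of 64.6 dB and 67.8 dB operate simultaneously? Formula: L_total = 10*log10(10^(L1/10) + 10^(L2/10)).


10^(64.6/10) = 2.88403e+06
10^(67.8/10) = 6.0256e+06
Sum = 2.88403e+06 + 6.0256e+06 = 8.90963e+06
L_total = 10*log10(8.90963e+06) = 69.499 dB


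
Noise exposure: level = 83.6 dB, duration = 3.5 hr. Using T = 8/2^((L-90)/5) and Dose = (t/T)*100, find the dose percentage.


T_allowed = 8 / 2^((83.6 - 90)/5) = 19.4271 hr
Dose = 3.5 / 19.4271 * 100 = 18.016 %


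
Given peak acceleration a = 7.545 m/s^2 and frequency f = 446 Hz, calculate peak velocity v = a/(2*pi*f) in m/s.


omega = 2*pi*f = 2*pi*446 = 2802.3 rad/s
v = a / omega = 7.545 / 2802.3 = 0.0026924 m/s


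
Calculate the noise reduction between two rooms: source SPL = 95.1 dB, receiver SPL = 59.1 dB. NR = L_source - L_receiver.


NR = L_source - L_receiver (difference between source and receiving room levels)
NR = 95.1 - 59.1 = 36 dB


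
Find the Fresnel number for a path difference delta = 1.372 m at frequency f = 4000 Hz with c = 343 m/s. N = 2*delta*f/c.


N = 2*delta*f/c = 2*delta/lambda, where lambda = c/f
lambda = 343 / 4000 = 0.08575 m
N = 2 * 1.372 / 0.08575 = 32


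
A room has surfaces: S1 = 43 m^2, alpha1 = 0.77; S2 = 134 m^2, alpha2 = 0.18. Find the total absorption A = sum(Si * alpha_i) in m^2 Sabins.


43 * 0.77 = 33.11
134 * 0.18 = 24.12
A_total = 33.11 + 24.12 = 57.23 m^2


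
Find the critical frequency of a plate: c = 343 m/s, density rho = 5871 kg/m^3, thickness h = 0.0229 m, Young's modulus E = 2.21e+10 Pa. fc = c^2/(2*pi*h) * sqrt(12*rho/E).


12*rho/E = 12*5871/2.21e+10 = 3.18787e-06
sqrt(12*rho/E) = sqrt(3.18787e-06) = 0.00178546
c^2/(2*pi*h) = 343^2/(2*pi*0.0229) = 817660
fc = 817660 * 0.00178546 = 1459.9 Hz


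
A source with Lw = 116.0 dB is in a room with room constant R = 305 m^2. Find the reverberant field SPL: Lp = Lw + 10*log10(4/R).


4/R = 4/305 = 0.0131148
Lp = 116.0 + 10*log10(0.0131148) = 97.178 dB


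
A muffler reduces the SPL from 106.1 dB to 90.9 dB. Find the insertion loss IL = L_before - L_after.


Insertion loss = SPL without muffler - SPL with muffler
IL = 106.1 - 90.9 = 15.2 dB


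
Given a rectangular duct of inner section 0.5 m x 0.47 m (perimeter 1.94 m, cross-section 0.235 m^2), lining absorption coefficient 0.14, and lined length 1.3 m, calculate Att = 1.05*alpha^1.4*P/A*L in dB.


alpha^1.4 = 0.14^1.4 = 0.0637645
Attenuation rate = 1.05 * alpha^1.4 * P / A
= 1.05 * 0.0637645 * 1.94 / 0.235 = 0.552716 dB/m
Total Att = 0.552716 * 1.3 = 0.71853 dB


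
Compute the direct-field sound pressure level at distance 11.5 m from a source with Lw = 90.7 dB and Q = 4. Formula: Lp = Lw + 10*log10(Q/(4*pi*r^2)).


4*pi*r^2 = 4*pi*11.5^2 = 1661.9 m^2
Q / (4*pi*r^2) = 4 / 1661.9 = 0.00240688
Lp = 90.7 + 10*log10(0.00240688) = 64.515 dB


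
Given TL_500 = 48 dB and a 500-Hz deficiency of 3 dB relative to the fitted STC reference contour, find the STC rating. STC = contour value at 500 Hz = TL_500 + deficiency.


By ASTM E413, STC = value of the fitted reference contour at 500 Hz.
Contour value at 500 Hz = TL_500 + deficiency = 48 + 3 = 51
STC = 51


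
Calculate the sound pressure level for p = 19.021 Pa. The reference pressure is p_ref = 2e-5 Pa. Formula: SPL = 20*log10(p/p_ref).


p / p_ref = 19.021 / 2e-5 = 951050
SPL = 20 * log10(951050) = 119.56 dB


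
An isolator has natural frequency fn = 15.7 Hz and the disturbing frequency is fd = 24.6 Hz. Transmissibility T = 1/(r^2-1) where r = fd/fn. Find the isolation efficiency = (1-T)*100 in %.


r = 24.6 / 15.7 = 1.56688
r^2 - 1 = 1.56688^2 - 1 = 1.45511
T = 1/1.45511 = 0.687233
Efficiency = (1 - 0.687233)*100 = 31.277 %


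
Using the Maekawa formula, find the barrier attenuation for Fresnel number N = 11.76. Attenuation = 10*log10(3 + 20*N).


3 + 20*N = 3 + 20*11.76 = 238.2
Att = 10*log10(238.2) = 23.769 dB


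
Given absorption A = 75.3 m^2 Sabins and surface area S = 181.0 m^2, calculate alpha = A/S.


Absorption coefficient = absorbed power / incident power
alpha = A / S = 75.3 / 181.0 = 0.41602


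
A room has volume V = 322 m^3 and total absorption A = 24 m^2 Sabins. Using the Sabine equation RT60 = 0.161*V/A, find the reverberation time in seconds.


RT60 = 0.161 * 322 / 24 = 2.1601 s


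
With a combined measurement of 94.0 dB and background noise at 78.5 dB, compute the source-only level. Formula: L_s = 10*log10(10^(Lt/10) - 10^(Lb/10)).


10^(94.0/10) = 2.51189e+09
10^(78.5/10) = 7.07946e+07
Difference = 2.51189e+09 - 7.07946e+07 = 2.4411e+09
L_source = 10*log10(2.4411e+09) = 93.876 dB


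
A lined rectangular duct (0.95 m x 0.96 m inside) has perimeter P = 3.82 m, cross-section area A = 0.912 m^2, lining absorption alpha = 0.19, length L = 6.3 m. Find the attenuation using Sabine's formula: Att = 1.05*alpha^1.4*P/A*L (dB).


alpha^1.4 = 0.19^1.4 = 0.0977811
Attenuation rate = 1.05 * alpha^1.4 * P / A
= 1.05 * 0.0977811 * 3.82 / 0.912 = 0.430044 dB/m
Total Att = 0.430044 * 6.3 = 2.7093 dB


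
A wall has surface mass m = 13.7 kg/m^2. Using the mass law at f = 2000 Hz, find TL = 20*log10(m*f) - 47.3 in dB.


m * f = 13.7 * 2000 = 27400
20*log10(27400) = 88.755 dB
TL = 88.755 - 47.3 = 41.455 dB


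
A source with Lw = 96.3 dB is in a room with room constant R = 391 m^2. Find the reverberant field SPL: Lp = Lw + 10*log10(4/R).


4/R = 4/391 = 0.0102302
Lp = 96.3 + 10*log10(0.0102302) = 76.399 dB


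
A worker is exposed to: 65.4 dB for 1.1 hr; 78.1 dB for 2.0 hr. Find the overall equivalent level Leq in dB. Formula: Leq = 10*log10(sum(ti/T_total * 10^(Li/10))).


T_total = 1.1 + 2.0 = 3.1 hr
(1.1/3.1) * 10^(65.4/10) = 1.23036e+06
(2.0/3.1) * 10^(78.1/10) = 4.16551e+07
Sum = 1.23036e+06 + 4.16551e+07 = 4.28855e+07
Leq = 10*log10(4.28855e+07) = 76.323 dB


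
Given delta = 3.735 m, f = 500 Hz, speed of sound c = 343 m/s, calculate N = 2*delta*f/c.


N = 2*delta*f/c = 2*delta/lambda, where lambda = c/f
lambda = 343 / 500 = 0.686 m
N = 2 * 3.735 / 0.686 = 10.889


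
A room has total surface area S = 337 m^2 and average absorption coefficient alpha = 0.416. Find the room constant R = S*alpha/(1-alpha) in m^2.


R = 337 * 0.416 / (1 - 0.416) = 240.05 m^2


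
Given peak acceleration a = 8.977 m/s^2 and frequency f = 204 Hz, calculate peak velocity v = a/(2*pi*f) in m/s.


omega = 2*pi*f = 2*pi*204 = 1281.77 rad/s
v = a / omega = 8.977 / 1281.77 = 0.0070036 m/s


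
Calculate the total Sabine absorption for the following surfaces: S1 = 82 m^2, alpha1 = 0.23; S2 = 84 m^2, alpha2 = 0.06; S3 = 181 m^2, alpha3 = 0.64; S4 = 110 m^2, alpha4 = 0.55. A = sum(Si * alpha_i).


82 * 0.23 = 18.86
84 * 0.06 = 5.04
181 * 0.64 = 115.84
110 * 0.55 = 60.5
A_total = 18.86 + 5.04 + 115.84 + 60.5 = 200.24 m^2


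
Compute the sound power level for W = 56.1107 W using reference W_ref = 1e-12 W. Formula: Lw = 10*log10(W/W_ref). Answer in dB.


W / W_ref = 56.1107 / 1e-12 = 5.61107e+13
Lw = 10 * log10(5.61107e+13) = 137.49 dB


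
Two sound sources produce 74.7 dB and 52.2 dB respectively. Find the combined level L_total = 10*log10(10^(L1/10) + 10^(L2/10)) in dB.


10^(74.7/10) = 2.95121e+07
10^(52.2/10) = 165959
Sum = 2.95121e+07 + 165959 = 2.96781e+07
L_total = 10*log10(2.96781e+07) = 74.724 dB


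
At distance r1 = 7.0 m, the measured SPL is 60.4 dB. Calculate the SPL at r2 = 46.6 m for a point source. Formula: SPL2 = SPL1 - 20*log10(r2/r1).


r2/r1 = 46.6/7.0 = 6.65714
Correction = 20*log10(6.65714) = 16.4658 dB
SPL2 = 60.4 - 16.4658 = 43.934 dB


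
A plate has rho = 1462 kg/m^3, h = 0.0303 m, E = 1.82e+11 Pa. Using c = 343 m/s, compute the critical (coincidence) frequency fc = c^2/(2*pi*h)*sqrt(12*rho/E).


12*rho/E = 12*1462/1.82e+11 = 9.63956e-08
sqrt(12*rho/E) = sqrt(9.63956e-08) = 0.000310476
c^2/(2*pi*h) = 343^2/(2*pi*0.0303) = 617968
fc = 617968 * 0.000310476 = 191.86 Hz


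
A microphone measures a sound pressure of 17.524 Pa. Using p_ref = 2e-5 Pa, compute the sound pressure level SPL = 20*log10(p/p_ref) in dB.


p / p_ref = 17.524 / 2e-5 = 876200
SPL = 20 * log10(876200) = 118.85 dB


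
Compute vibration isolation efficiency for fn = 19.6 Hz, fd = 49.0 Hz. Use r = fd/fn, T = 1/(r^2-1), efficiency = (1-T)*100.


r = 49.0 / 19.6 = 2.5
r^2 - 1 = 2.5^2 - 1 = 5.25
T = 1/5.25 = 0.190476
Efficiency = (1 - 0.190476)*100 = 80.952 %


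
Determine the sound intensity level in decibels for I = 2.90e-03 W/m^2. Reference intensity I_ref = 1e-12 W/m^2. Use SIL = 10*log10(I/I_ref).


I / I_ref = 2.90e-03 / 1e-12 = 2.9e+09
SIL = 10 * log10(2.9e+09) = 94.624 dB


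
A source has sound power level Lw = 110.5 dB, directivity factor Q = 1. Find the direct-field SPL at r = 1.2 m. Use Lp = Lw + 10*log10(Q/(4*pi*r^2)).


4*pi*r^2 = 4*pi*1.2^2 = 18.0956 m^2
Q / (4*pi*r^2) = 1 / 18.0956 = 0.0552621
Lp = 110.5 + 10*log10(0.0552621) = 97.924 dB


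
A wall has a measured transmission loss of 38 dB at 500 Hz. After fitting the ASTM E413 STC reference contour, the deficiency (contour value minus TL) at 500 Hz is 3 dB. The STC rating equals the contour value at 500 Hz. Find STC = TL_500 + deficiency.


By ASTM E413, STC = value of the fitted reference contour at 500 Hz.
Contour value at 500 Hz = TL_500 + deficiency = 38 + 3 = 41
STC = 41


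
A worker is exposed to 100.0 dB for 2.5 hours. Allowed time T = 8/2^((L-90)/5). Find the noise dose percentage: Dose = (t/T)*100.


T_allowed = 8 / 2^((100.0 - 90)/5) = 2 hr
Dose = 2.5 / 2 * 100 = 125 %


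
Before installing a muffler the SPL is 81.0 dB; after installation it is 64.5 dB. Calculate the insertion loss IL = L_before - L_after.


Insertion loss = SPL without muffler - SPL with muffler
IL = 81.0 - 64.5 = 16.5 dB


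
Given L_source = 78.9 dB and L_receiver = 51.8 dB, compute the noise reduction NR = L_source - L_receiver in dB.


NR = L_source - L_receiver (difference between source and receiving room levels)
NR = 78.9 - 51.8 = 27.1 dB


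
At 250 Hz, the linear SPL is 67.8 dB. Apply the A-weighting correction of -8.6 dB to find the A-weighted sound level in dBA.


A-weighting table: 250 Hz -> -8.6 dB correction
SPL_A = SPL + correction = 67.8 + (-8.6) = 59.2 dBA


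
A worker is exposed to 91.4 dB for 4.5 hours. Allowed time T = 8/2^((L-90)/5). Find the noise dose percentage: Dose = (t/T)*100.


T_allowed = 8 / 2^((91.4 - 90)/5) = 6.58873 hr
Dose = 4.5 / 6.58873 * 100 = 68.298 %


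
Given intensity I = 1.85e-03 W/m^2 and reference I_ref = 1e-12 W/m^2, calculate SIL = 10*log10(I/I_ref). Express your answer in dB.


I / I_ref = 1.85e-03 / 1e-12 = 1.85e+09
SIL = 10 * log10(1.85e+09) = 92.672 dB


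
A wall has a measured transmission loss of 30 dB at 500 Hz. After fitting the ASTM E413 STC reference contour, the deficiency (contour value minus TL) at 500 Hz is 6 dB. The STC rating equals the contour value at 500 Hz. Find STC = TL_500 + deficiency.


By ASTM E413, STC = value of the fitted reference contour at 500 Hz.
Contour value at 500 Hz = TL_500 + deficiency = 30 + 6 = 36
STC = 36


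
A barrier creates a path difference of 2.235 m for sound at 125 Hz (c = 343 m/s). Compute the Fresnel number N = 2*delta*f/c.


N = 2*delta*f/c = 2*delta/lambda, where lambda = c/f
lambda = 343 / 125 = 2.744 m
N = 2 * 2.235 / 2.744 = 1.629


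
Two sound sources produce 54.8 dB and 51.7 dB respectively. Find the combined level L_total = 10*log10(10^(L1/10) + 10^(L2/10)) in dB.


10^(54.8/10) = 301995
10^(51.7/10) = 147911
Sum = 301995 + 147911 = 449906
L_total = 10*log10(449906) = 56.531 dB


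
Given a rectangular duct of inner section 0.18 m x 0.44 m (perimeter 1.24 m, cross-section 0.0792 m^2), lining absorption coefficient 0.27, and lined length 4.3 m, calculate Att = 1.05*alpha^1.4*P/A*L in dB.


alpha^1.4 = 0.27^1.4 = 0.159922
Attenuation rate = 1.05 * alpha^1.4 * P / A
= 1.05 * 0.159922 * 1.24 / 0.0792 = 2.62902 dB/m
Total Att = 2.62902 * 4.3 = 11.305 dB


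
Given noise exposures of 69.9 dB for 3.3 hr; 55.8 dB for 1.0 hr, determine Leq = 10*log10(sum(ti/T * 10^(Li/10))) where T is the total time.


T_total = 3.3 + 1.0 = 4.3 hr
(3.3/4.3) * 10^(69.9/10) = 7.49973e+06
(1.0/4.3) * 10^(55.8/10) = 88416.1
Sum = 7.49973e+06 + 88416.1 = 7.58815e+06
Leq = 10*log10(7.58815e+06) = 68.801 dB


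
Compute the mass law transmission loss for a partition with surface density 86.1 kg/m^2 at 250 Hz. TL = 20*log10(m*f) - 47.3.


m * f = 86.1 * 250 = 21525
20*log10(21525) = 86.6589 dB
TL = 86.6589 - 47.3 = 39.359 dB


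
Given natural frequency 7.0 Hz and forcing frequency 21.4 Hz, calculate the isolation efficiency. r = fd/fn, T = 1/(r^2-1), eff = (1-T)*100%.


r = 21.4 / 7.0 = 3.05714
r^2 - 1 = 3.05714^2 - 1 = 8.3461
T = 1/8.3461 = 0.119816
Efficiency = (1 - 0.119816)*100 = 88.018 %


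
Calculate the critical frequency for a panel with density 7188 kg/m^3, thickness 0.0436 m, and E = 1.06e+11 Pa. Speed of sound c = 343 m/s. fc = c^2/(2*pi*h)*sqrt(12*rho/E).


12*rho/E = 12*7188/1.06e+11 = 8.13736e-07
sqrt(12*rho/E) = sqrt(8.13736e-07) = 0.000902073
c^2/(2*pi*h) = 343^2/(2*pi*0.0436) = 429459
fc = 429459 * 0.000902073 = 387.4 Hz


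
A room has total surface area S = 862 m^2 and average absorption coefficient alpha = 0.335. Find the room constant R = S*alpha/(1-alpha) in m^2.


R = 862 * 0.335 / (1 - 0.335) = 434.24 m^2


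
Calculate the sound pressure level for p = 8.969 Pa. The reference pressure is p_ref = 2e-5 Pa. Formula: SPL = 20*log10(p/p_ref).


p / p_ref = 8.969 / 2e-5 = 448450
SPL = 20 * log10(448450) = 113.03 dB


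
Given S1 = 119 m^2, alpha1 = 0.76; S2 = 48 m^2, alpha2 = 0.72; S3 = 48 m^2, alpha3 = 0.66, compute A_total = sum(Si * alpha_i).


119 * 0.76 = 90.44
48 * 0.72 = 34.56
48 * 0.66 = 31.68
A_total = 90.44 + 34.56 + 31.68 = 156.68 m^2


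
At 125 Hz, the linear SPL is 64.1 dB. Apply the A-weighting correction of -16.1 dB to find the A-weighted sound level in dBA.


A-weighting table: 125 Hz -> -16.1 dB correction
SPL_A = SPL + correction = 64.1 + (-16.1) = 48 dBA


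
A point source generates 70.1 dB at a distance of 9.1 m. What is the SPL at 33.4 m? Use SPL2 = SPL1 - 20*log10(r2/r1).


r2/r1 = 33.4/9.1 = 3.67033
Correction = 20*log10(3.67033) = 11.2941 dB
SPL2 = 70.1 - 11.2941 = 58.806 dB


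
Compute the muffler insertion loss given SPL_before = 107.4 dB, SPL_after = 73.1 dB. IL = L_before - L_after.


Insertion loss = SPL without muffler - SPL with muffler
IL = 107.4 - 73.1 = 34.3 dB


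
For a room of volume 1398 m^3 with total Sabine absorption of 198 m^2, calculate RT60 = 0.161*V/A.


RT60 = 0.161 * 1398 / 198 = 1.1368 s


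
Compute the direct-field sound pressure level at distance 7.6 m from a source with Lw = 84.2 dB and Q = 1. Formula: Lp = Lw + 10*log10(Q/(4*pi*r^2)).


4*pi*r^2 = 4*pi*7.6^2 = 725.834 m^2
Q / (4*pi*r^2) = 1 / 725.834 = 0.00137773
Lp = 84.2 + 10*log10(0.00137773) = 55.592 dB


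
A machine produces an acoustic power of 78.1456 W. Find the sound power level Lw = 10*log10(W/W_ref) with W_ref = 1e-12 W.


W / W_ref = 78.1456 / 1e-12 = 7.81456e+13
Lw = 10 * log10(7.81456e+13) = 138.93 dB


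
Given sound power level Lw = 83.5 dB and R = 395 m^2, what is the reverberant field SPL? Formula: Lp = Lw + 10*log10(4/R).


4/R = 4/395 = 0.0101266
Lp = 83.5 + 10*log10(0.0101266) = 63.555 dB


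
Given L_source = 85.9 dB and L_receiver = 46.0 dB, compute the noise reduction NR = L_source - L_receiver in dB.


NR = L_source - L_receiver (difference between source and receiving room levels)
NR = 85.9 - 46.0 = 39.9 dB


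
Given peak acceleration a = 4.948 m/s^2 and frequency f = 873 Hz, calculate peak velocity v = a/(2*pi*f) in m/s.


omega = 2*pi*f = 2*pi*873 = 5485.22 rad/s
v = a / omega = 4.948 / 5485.22 = 0.00090206 m/s


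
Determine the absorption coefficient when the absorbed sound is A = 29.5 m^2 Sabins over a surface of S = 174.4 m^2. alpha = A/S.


Absorption coefficient = absorbed power / incident power
alpha = A / S = 29.5 / 174.4 = 0.16915


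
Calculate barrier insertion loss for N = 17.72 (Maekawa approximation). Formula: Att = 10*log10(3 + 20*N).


3 + 20*N = 3 + 20*17.72 = 357.4
Att = 10*log10(357.4) = 25.532 dB


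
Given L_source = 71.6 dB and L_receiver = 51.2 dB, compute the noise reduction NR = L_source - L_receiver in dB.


NR = L_source - L_receiver (difference between source and receiving room levels)
NR = 71.6 - 51.2 = 20.4 dB
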